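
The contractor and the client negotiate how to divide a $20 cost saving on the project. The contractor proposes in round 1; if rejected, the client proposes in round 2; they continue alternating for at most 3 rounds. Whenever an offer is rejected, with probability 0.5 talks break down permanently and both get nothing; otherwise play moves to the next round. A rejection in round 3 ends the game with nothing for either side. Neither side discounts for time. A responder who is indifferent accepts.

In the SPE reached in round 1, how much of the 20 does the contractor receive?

15

Round 3 (the contractor proposes): the client will accept anything ≥ 0, so the contractor offers 0 and keeps 20.
Round 2 (the client proposes): rejecting gives the contractor an expected 0.5 × 20 = 10; the client offers that and keeps 10.
Round 1 (the contractor proposes): rejecting gives the client an expected 0.5 × 10 = 5, so the contractor offers 5, keeping 15.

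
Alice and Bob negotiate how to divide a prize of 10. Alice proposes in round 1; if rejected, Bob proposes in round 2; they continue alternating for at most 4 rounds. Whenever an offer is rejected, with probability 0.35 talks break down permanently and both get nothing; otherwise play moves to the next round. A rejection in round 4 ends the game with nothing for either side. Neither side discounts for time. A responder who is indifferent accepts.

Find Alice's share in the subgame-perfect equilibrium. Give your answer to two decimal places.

By backward induction:
Round 4 (Bob proposes): Alice will accept anything ≥ 0, so Bob offers 0 and keeps 10.
Round 3 (Alice proposes): rejecting gives Bob an expected 0.65 × 10 = 6.5, so Alice offers 6.5, keeping 3.5.
Round 2 (Bob proposes): rejecting gives Alice an expected 0.65 × 3.5 = 2.275. Bob offers 2.275 and keeps 10 − 2.275 = 7.725.
Round 1 (Alice proposes): rejecting gives Bob an expected 0.65 × 7.725 = 5.02125; Alice offers that and keeps 4.97875.

4.98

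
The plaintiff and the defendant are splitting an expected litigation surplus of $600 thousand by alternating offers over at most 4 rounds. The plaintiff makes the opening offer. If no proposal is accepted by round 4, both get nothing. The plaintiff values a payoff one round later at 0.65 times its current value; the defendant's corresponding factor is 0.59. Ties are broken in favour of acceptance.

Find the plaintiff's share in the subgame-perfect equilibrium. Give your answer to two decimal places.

Round 4 (the defendant proposes): the plaintiff will accept anything ≥ 0, so the defendant offers 0 and keeps 600.
Round 3 (the plaintiff proposes): the defendant can get 600 next round, worth 0.59 × 600 = 354 now. The plaintiff offers 354 and keeps 600 − 354 = 246.
Round 2 (the defendant proposes): the plaintiff can get 246 next round, worth 0.65 × 246 = 159.9 now. The defendant offers 159.9 and keeps 600 − 159.9 = 440.1.
Round 1 (the plaintiff proposes): the defendant can get 440.1 next round, worth 0.59 × 440.1 = 259.659 now, so the plaintiff offers 259.659, keeping 340.341.

340.34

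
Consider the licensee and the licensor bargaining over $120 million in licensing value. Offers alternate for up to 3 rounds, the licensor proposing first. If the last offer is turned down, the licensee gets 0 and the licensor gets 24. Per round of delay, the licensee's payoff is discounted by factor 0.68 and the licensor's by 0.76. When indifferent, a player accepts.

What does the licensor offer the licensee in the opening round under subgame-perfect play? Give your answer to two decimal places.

Solve by backward induction from round 3.
Round 3 (the licensor proposes): rejection yields 0 for the licensee; the licensor offers 0 and keeps 120.
Round 2 (the licensee proposes): the licensor can get 120 next round, worth 0.76 × 120 = 91.2 now, so the licensee offers 91.2, keeping 28.8.
Round 1 (the licensor proposes): the licensee can get 28.8 next round, worth 0.68 × 28.8 = 19.584 now. The licensor offers 19.584 and keeps 120 − 19.584 = 100.416.

19.58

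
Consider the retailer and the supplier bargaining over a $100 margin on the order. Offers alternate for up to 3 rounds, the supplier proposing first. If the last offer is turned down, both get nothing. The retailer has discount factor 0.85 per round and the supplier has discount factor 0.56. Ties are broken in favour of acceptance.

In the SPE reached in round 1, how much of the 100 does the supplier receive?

62.6

Round 3 (the supplier proposes): rejection yields 0 for the retailer; the supplier offers 0 and keeps 100.
Round 2 (the retailer proposes): the supplier can get 100 next round, worth 0.56 × 100 = 56 now; the retailer offers that and keeps 44.
Round 1 (the supplier proposes): the retailer can get 44 next round, worth 0.85 × 44 = 37.4 now, so the supplier offers 37.4, keeping 62.6.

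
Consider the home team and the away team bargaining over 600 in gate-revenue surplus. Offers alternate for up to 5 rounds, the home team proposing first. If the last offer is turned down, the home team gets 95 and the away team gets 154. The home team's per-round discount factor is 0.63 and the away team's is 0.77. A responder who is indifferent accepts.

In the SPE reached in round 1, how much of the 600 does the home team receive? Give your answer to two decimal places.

309.90

Round 5 (the home team proposes): the away team gets 154 if talks fail, so the home team offers 154 and keeps 446.
Round 4 (the away team proposes): the home team can get 446 next round, worth 0.63 × 446 = 280.98 now; the away team offers that and keeps 319.02.
Round 3 (the home team proposes): the away team can get 319.02 next round, worth 0.77 × 319.02 = 245.6454 now; the home team offers that and keeps 354.3546.
Round 2 (the away team proposes): the home team can get 354.3546 next round, worth 0.63 × 354.3546 = 223.243398 now, so the away team offers 223.243398, keeping 376.756602.
Round 1 (the home team proposes): the away team can get 376.756602 next round, worth 0.77 × 376.756602 = 290.10258354 now, so the home team offers 290.10258354, keeping 309.89741646.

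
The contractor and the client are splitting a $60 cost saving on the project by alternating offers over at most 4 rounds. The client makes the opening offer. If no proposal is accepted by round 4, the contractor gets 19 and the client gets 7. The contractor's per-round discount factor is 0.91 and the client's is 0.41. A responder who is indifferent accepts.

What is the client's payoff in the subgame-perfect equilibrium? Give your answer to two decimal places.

9.79

Round 4 (the contractor proposes): the client gets 7 if talks fail, so the contractor offers 7 and keeps 53.
Round 3 (the client proposes): the contractor can get 53 next round, worth 0.91 × 53 = 48.23 now; the client offers that and keeps 11.77.
Round 2 (the contractor proposes): the client can get 11.77 next round, worth 0.41 × 11.77 = 4.8257 now. The contractor offers 4.8257 and keeps 60 − 4.8257 = 55.1743.
Round 1 (the client proposes): the contractor can get 55.1743 next round, worth 0.91 × 55.1743 = 50.208613 now. The client offers 50.208613 and keeps 60 − 50.208613 = 9.791387.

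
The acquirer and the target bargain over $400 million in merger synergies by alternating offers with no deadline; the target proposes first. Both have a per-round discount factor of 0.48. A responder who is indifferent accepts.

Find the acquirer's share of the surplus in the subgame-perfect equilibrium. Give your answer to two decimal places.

129.73

In a stationary SPE each proposer offers the other exactly their discounted continuation value.
If the target keeps x when proposing and the acquirer keeps y when proposing, then x = 400 − 0.48y and y = 400 − 0.48x.
Solving: x = 400(1 − 0.48) / (1 − 0.48·0.48) = 208 / 0.7696 ≈ 270.2703.
The acquirer gets 400 − 270.2703 ≈ 129.7297.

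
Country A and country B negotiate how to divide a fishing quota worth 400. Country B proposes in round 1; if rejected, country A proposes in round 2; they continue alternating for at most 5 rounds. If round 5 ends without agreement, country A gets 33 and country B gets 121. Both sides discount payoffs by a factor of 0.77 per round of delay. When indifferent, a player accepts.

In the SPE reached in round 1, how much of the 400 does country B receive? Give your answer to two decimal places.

Round 5 (country B proposes): country A gets 33 if talks fail, so country B offers 33 and keeps 367.
Round 4 (country A proposes): country B can get 367 next round, worth 0.77 × 367 = 282.59 now, so country A offers 282.59, keeping 117.41.
Round 3 (country B proposes): country A can get 117.41 next round, worth 0.77 × 117.41 = 90.4057 now. Country B offers 90.4057 and keeps 400 − 90.4057 = 309.5943.
Round 2 (country A proposes): country B can get 309.5943 next round, worth 0.77 × 309.5943 = 238.387611 now, so country A offers 238.387611, keeping 161.612389.
Round 1 (country B proposes): country A can get 161.612389 next round, worth 0.77 × 161.612389 = 124.44153953 now; country B offers that and keeps 275.55846047.

275.56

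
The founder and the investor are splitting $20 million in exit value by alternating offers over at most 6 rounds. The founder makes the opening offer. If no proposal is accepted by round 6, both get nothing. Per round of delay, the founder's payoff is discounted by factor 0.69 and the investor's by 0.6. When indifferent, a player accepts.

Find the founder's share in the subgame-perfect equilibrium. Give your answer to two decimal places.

12.68

Round 6 (the investor proposes): the founder will accept anything ≥ 0, so the investor offers 0 and keeps 20.
Round 5 (the founder proposes): the investor can get 20 next round, worth 0.6 × 20 = 12 now; the founder offers that and keeps 8.
Round 4 (the investor proposes): the founder can get 8 next round, worth 0.69 × 8 = 5.52 now. The investor offers 5.52 and keeps 20 − 5.52 = 14.48.
Round 3 (the founder proposes): the investor can get 14.48 next round, worth 0.6 × 14.48 = 8.688 now, so the founder offers 8.688, keeping 11.312.
Round 2 (the investor proposes): the founder can get 11.312 next round, worth 0.69 × 11.312 = 7.80528 now. The investor offers 7.80528 and keeps 20 − 7.80528 = 12.19472.
Round 1 (the founder proposes): the investor can get 12.19472 next round, worth 0.6 × 12.19472 = 7.316832 now; the founder offers that and keeps 12.683168.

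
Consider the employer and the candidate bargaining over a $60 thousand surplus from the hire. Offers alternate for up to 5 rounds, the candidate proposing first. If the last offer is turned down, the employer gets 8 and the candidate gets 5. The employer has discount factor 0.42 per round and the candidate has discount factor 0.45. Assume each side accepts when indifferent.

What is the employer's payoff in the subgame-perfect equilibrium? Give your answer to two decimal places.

16.77

By backward induction:
Round 5 (the candidate proposes): the employer gets 8 if talks fail, so the candidate offers 8 and keeps 52.
Round 4 (the employer proposes): the candidate can get 52 next round, worth 0.45 × 52 = 23.4 now; the employer offers that and keeps 36.6.
Round 3 (the candidate proposes): the employer can get 36.6 next round, worth 0.42 × 36.6 = 15.372 now. The candidate offers 15.372 and keeps 60 − 15.372 = 44.628.
Round 2 (the employer proposes): the candidate can get 44.628 next round, worth 0.45 × 44.628 = 20.0826 now, so the employer offers 20.0826, keeping 39.9174.
Round 1 (the candidate proposes): the employer can get 39.9174 next round, worth 0.42 × 39.9174 = 16.765308 now, so the candidate offers 16.765308, keeping 43.234692.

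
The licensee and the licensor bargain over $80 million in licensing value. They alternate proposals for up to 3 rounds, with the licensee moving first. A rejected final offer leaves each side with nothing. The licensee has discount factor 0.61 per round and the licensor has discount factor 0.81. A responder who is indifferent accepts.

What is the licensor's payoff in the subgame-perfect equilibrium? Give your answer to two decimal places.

Round 3 (the licensee proposes): rejection yields 0 for the licensor; the licensee offers 0 and keeps 80.
Round 2 (the licensor proposes): the licensee can get 80 next round, worth 0.61 × 80 = 48.8 now; the licensor offers that and keeps 31.2.
Round 1 (the licensee proposes): the licensor can get 31.2 next round, worth 0.81 × 31.2 = 25.272 now, so the licensee offers 25.272, keeping 54.728.

25.27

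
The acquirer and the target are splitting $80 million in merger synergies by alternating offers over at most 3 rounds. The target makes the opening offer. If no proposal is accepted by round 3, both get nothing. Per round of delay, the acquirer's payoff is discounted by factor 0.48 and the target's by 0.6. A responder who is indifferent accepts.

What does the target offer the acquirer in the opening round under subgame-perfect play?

Work backward from the last round.
Round 3 (the target proposes): rejection yields 0 for the acquirer; the target offers 0 and keeps 80.
Round 2 (the acquirer proposes): the target can get 80 next round, worth 0.6 × 80 = 48 now, so the acquirer offers 48, keeping 32.
Round 1 (the target proposes): the acquirer can get 32 next round, worth 0.48 × 32 = 15.36 now. The target offers 15.36 and keeps 80 − 15.36 = 64.64.

15.36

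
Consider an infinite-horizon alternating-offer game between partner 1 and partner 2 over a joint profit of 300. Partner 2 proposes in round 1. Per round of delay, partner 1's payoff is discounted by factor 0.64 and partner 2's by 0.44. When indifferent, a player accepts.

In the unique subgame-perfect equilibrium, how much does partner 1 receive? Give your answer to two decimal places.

When partner 2 proposes, partner 1 accepts any offer worth at least 0.64 times what partner 1 would get by proposing next round; and vice versa.
This gives x = 300 − 0.64y and y = 300 − 0.44x, where x and y are each side's share when it proposes.
Hence (1 − 0.64·0.44)x = 300(1 − 0.64), i.e. 0.7184·x = 108.
x ≈ 150.3341; partner 1's share is 300 − x ≈ 149.6659.

149.67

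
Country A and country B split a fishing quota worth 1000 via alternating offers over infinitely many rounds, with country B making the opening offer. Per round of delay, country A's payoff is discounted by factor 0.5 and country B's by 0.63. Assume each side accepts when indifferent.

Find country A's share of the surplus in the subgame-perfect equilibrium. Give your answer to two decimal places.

When country B proposes, country A accepts any offer worth at least 0.5 times what country A would get by proposing next round; and vice versa.
This gives x = 1000 − 0.5y and y = 1000 − 0.63x, where x and y are each side's share when it proposes.
Hence (1 − 0.5·0.63)x = 1000(1 − 0.5), i.e. 0.685·x = 500.
x ≈ 729.9270; country A's share is 1000 − x ≈ 270.0730.

270.07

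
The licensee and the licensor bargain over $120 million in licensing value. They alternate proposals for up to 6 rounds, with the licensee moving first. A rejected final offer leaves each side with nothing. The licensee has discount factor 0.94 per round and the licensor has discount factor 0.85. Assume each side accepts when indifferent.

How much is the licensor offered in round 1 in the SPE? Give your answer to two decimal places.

76.13

Round 6 (the licensor proposes): the licensee will accept anything ≥ 0, so the licensor offers 0 and keeps 120.
Round 5 (the licensee proposes): the licensor can get 120 next round, worth 0.85 × 120 = 102 now, so the licensee offers 102, keeping 18.
Round 4 (the licensor proposes): the licensee can get 18 next round, worth 0.94 × 18 = 16.92 now; the licensor offers that and keeps 103.08.
Round 3 (the licensee proposes): the licensor can get 103.08 next round, worth 0.85 × 103.08 = 87.618 now. The licensee offers 87.618 and keeps 120 − 87.618 = 32.382.
Round 2 (the licensor proposes): the licensee can get 32.382 next round, worth 0.94 × 32.382 = 30.43908 now; the licensor offers that and keeps 89.56092.
Round 1 (the licensee proposes): the licensor can get 89.56092 next round, worth 0.85 × 89.56092 = 76.126782 now; the licensee offers that and keeps 43.873218.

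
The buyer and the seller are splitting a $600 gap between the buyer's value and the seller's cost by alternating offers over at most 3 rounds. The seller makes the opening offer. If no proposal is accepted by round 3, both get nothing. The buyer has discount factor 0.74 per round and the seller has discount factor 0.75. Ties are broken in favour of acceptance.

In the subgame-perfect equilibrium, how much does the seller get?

489

Solve by backward induction from round 3.
Round 3 (the seller proposes): the buyer will accept anything ≥ 0, so the seller offers 0 and keeps 600.
Round 2 (the buyer proposes): the seller can get 600 next round, worth 0.75 × 600 = 450 now. The buyer offers 450 and keeps 600 − 450 = 150.
Round 1 (the seller proposes): the buyer can get 150 next round, worth 0.74 × 150 = 111 now, so the seller offers 111, keeping 489.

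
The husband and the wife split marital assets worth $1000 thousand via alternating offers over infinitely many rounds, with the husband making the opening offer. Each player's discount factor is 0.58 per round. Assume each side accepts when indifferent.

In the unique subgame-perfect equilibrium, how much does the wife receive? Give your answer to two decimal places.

367.09

In a stationary SPE each proposer offers the other exactly their discounted continuation value.
If the husband keeps x when proposing and the wife keeps y when proposing, then x = 1000 − 0.58y and y = 1000 − 0.58x.
Solving: x = 1000(1 − 0.58) / (1 − 0.58·0.58) = 420 / 0.6636 ≈ 632.9114.
The wife gets 1000 − 632.9114 ≈ 367.0886.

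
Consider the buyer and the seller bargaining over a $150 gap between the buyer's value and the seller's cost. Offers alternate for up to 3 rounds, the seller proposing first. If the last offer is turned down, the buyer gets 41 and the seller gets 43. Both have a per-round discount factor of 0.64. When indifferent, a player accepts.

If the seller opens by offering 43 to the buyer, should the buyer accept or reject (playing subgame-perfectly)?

Reject

Round 3 (the seller proposes): the buyer gets 41 if talks fail, so the seller offers 41 and keeps 109.
Round 2 (the buyer proposes): the seller can get 109 next round, worth 0.64 × 109 = 69.76 now. The buyer offers 69.76 and keeps 150 − 69.76 = 80.24.
So by rejecting in round 1, the buyer gets 80.24 next round, worth 0.64 × 80.24 = 51.3536 now.
Offer 43 < 51.3536, so the buyer rejects.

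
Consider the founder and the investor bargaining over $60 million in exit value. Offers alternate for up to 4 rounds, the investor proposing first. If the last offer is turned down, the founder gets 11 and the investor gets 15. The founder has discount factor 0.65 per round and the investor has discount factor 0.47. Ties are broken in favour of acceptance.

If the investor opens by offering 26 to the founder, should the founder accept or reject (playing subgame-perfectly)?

Round 4 (the founder proposes): the investor gets 15 if talks fail, so the founder offers 15 and keeps 45.
Round 3 (the investor proposes): the founder can get 45 next round, worth 0.65 × 45 = 29.25 now; the investor offers that and keeps 30.75.
Round 2 (the founder proposes): the investor can get 30.75 next round, worth 0.47 × 30.75 = 14.4525 now. The founder offers 14.4525 and keeps 60 − 14.4525 = 45.5475.
So by rejecting in round 1, the founder gets 45.5475 next round, worth 0.65 × 45.5475 = 29.605875 now.
Offer 26 < 29.605875, so the founder rejects.

Reject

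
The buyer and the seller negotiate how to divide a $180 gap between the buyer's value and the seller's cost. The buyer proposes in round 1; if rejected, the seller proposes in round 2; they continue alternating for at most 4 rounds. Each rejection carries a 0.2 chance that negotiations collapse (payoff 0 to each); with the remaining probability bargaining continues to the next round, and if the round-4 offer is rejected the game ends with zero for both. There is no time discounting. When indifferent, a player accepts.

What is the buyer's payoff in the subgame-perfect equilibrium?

59.04

Round 4 (the seller proposes): rejection yields 0 for the buyer; the seller offers 0 and keeps 180.
Round 3 (the buyer proposes): rejecting gives the seller an expected 0.8 × 180 = 144; the buyer offers that and keeps 36.
Round 2 (the seller proposes): rejecting gives the buyer an expected 0.8 × 36 = 28.8; the seller offers that and keeps 151.2.
Round 1 (the buyer proposes): rejecting gives the seller an expected 0.8 × 151.2 = 120.96. The buyer offers 120.96 and keeps 180 − 120.96 = 59.04.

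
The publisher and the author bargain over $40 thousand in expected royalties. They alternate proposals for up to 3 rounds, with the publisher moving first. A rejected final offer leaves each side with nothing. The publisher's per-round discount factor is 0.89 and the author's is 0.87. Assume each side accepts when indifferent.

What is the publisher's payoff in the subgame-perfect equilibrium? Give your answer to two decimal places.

36.17

Round 3 (the publisher proposes): rejection yields 0 for the author; the publisher offers 0 and keeps 40.
Round 2 (the author proposes): the publisher can get 40 next round, worth 0.89 × 40 = 35.6 now; the author offers that and keeps 4.4.
Round 1 (the publisher proposes): the author can get 4.4 next round, worth 0.87 × 4.4 = 3.828 now, so the publisher offers 3.828, keeping 36.172.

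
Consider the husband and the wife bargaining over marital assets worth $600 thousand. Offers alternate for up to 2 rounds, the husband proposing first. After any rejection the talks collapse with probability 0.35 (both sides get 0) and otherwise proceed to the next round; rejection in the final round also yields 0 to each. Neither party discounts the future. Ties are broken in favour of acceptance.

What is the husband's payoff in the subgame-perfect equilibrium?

Round 2 (the wife proposes): the husband will accept anything ≥ 0, so the wife offers 0 and keeps 600.
Round 1 (the husband proposes): rejecting gives the wife an expected 0.65 × 600 = 390, so the husband offers 390, keeping 210.

210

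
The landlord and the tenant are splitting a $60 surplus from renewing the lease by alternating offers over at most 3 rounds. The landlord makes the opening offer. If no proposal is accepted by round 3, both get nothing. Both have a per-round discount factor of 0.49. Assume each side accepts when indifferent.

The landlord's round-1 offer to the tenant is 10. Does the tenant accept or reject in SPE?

Work out the tenant's continuation value if the offer is rejected.
Round 3 (the landlord proposes): rejection yields 0 for the tenant; the landlord offers 0 and keeps 60.
Round 2 (the tenant proposes): the landlord can get 60 next round, worth 0.49 × 60 = 29.4 now. The tenant offers 29.4 and keeps 60 − 29.4 = 30.6.
So by rejecting in round 1, the tenant gets 30.6 next round, worth 0.49 × 30.6 = 14.994 now.
Offer 10 < 14.994, so the tenant rejects.

Reject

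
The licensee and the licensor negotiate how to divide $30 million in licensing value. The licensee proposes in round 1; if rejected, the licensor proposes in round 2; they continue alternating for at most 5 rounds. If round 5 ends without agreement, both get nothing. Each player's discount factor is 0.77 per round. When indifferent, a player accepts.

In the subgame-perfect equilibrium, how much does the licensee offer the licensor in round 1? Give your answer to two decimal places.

Round 5 (the licensee proposes): rejection yields 0 for the licensor; the licensee offers 0 and keeps 30.
Round 4 (the licensor proposes): the licensee can get 30 next round, worth 0.77 × 30 = 23.1 now; the licensor offers that and keeps 6.9.
Round 3 (the licensee proposes): the licensor can get 6.9 next round, worth 0.77 × 6.9 = 5.313 now; the licensee offers that and keeps 24.687.
Round 2 (the licensor proposes): the licensee can get 24.687 next round, worth 0.77 × 24.687 = 19.00899 now; the licensor offers that and keeps 10.99101.
Round 1 (the licensee proposes): the licensor can get 10.99101 next round, worth 0.77 × 10.99101 = 8.4630777 now. The licensee offers 8.4630777 and keeps 30 − 8.4630777 = 21.5369223.

8.46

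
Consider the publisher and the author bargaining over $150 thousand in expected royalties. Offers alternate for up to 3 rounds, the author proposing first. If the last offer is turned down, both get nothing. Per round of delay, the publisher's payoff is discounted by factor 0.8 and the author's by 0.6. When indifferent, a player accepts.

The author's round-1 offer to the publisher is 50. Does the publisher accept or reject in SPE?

Accept

Round 3 (the author proposes): rejection yields 0 for the publisher; the author offers 0 and keeps 150.
Round 2 (the publisher proposes): the author can get 150 next round, worth 0.6 × 150 = 90 now. The publisher offers 90 and keeps 150 − 90 = 60.
So by rejecting in round 1, the publisher gets 60 next round, worth 0.8 × 60 = 48 now.
Offer 50 ≥ 48, so the publisher accepts.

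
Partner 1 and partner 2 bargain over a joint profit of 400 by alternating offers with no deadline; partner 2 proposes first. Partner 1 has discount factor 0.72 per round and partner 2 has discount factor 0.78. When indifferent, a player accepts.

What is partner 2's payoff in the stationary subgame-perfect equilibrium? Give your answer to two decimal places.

Let x be partner 2's share when partner 2 proposes and y be partner 1's share when partner 1 proposes.
Partner 1 accepts iff offered ≥ 0.72·y, so x = 400 − 0.72y. Symmetrically y = 400 − 0.78x.
Substituting: x = 400 − 0.72(400 − 0.78x), giving x(1 − 0.78·0.72) = 400(1 − 0.72).
So x = 400 × 0.28 / 0.4384 ≈ 255.4745, and partner 1 receives 400 − x ≈ 144.5255.

255.47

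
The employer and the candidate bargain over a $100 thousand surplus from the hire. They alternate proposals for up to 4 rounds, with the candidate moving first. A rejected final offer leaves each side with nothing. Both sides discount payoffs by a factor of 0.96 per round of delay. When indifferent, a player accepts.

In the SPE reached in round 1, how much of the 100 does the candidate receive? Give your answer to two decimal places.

Solve by backward induction from round 4.
Round 4 (the employer proposes): rejection yields 0 for the candidate; the employer offers 0 and keeps 100.
Round 3 (the candidate proposes): the employer can get 100 next round, worth 0.96 × 100 = 96 now; the candidate offers that and keeps 4.
Round 2 (the employer proposes): the candidate can get 4 next round, worth 0.96 × 4 = 3.84 now, so the employer offers 3.84, keeping 96.16.
Round 1 (the candidate proposes): the employer can get 96.16 next round, worth 0.96 × 96.16 = 92.3136 now; the candidate offers that and keeps 7.6864.

7.69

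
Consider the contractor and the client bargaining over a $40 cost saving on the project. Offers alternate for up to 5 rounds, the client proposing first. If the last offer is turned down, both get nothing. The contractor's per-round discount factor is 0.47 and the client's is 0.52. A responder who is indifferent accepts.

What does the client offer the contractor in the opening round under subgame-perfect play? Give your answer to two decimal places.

11.23

Round 5 (the client proposes): rejection yields 0 for the contractor; the client offers 0 and keeps 40.
Round 4 (the contractor proposes): the client can get 40 next round, worth 0.52 × 40 = 20.8 now; the contractor offers that and keeps 19.2.
Round 3 (the client proposes): the contractor can get 19.2 next round, worth 0.47 × 19.2 = 9.024 now; the client offers that and keeps 30.976.
Round 2 (the contractor proposes): the client can get 30.976 next round, worth 0.52 × 30.976 = 16.10752 now, so the contractor offers 16.10752, keeping 23.89248.
Round 1 (the client proposes): the contractor can get 23.89248 next round, worth 0.47 × 23.89248 = 11.2294656 now; the client offers that and keeps 28.7705344.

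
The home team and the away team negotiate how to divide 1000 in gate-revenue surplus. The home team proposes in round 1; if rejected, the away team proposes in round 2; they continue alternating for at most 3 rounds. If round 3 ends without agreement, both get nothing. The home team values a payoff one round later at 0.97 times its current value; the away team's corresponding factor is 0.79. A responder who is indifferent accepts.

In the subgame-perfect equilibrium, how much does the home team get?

976.3

Solve by backward induction from round 3.
Round 3 (the home team proposes): rejection yields 0 for the away team; the home team offers 0 and keeps 1000.
Round 2 (the away team proposes): the home team can get 1000 next round, worth 0.97 × 1000 = 970 now; the away team offers that and keeps 30.
Round 1 (the home team proposes): the away team can get 30 next round, worth 0.79 × 30 = 23.7 now, so the home team offers 23.7, keeping 976.3.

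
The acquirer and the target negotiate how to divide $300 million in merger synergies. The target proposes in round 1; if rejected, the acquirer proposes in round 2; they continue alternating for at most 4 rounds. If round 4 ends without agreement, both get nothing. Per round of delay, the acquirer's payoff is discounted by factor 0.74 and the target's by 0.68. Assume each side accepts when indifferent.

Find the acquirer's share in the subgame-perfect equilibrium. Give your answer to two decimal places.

182.75

Solve by backward induction from round 4.
Round 4 (the acquirer proposes): rejection yields 0 for the target; the acquirer offers 0 and keeps 300.
Round 3 (the target proposes): the acquirer can get 300 next round, worth 0.74 × 300 = 222 now. The target offers 222 and keeps 300 − 222 = 78.
Round 2 (the acquirer proposes): the target can get 78 next round, worth 0.68 × 78 = 53.04 now. The acquirer offers 53.04 and keeps 300 − 53.04 = 246.96.
Round 1 (the target proposes): the acquirer can get 246.96 next round, worth 0.74 × 246.96 = 182.7504 now; the target offers that and keeps 117.2496.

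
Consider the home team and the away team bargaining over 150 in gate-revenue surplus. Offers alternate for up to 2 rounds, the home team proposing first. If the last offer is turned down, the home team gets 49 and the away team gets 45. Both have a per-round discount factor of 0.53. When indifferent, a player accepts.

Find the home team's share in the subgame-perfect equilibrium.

96.47

Round 2 (the away team proposes): the home team gets 49 if talks fail, so the away team offers 49 and keeps 101.
Round 1 (the home team proposes): the away team can get 101 next round, worth 0.53 × 101 = 53.53 now, so the home team offers 53.53, keeping 96.47.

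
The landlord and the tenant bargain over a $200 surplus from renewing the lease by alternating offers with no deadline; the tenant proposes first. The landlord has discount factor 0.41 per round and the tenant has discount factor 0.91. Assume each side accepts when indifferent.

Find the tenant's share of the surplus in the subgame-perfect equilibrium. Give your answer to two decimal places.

In a stationary SPE each proposer offers the other exactly their discounted continuation value.
If the tenant keeps x when proposing and the landlord keeps y when proposing, then x = 200 − 0.41y and y = 200 − 0.91x.
Solving: x = 200(1 − 0.41) / (1 − 0.91·0.41) = 118 / 0.6269 ≈ 188.2278.
The landlord gets 200 − 188.2278 ≈ 11.7722.

188.23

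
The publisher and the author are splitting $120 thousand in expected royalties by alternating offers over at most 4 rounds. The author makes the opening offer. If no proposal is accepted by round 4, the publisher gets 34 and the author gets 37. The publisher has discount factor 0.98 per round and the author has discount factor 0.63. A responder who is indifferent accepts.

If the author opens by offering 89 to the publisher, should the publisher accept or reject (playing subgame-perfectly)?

Work out the publisher's continuation value if the offer is rejected.
Round 4 (the publisher proposes): the author gets 37 if talks fail, so the publisher offers 37 and keeps 83.
Round 3 (the author proposes): the publisher can get 83 next round, worth 0.98 × 83 = 81.34 now; the author offers that and keeps 38.66.
Round 2 (the publisher proposes): the author can get 38.66 next round, worth 0.63 × 38.66 = 24.3558 now; the publisher offers that and keeps 95.6442.
So by rejecting in round 1, the publisher gets 95.6442 next round, worth 0.98 × 95.6442 = 93.731316 now.
Offer 89 < 93.731316, so the publisher rejects.

Reject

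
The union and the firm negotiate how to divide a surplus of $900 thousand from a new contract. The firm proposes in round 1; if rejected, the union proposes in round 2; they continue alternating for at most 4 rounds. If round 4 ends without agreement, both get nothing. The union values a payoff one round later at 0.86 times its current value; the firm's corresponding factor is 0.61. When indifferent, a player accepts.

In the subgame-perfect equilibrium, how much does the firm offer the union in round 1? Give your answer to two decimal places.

Work backward from the last round.
Round 4 (the union proposes): rejection yields 0 for the firm; the union offers 0 and keeps 900.
Round 3 (the firm proposes): the union can get 900 next round, worth 0.86 × 900 = 774 now, so the firm offers 774, keeping 126.
Round 2 (the union proposes): the firm can get 126 next round, worth 0.61 × 126 = 76.86 now. The union offers 76.86 and keeps 900 − 76.86 = 823.14.
Round 1 (the firm proposes): the union can get 823.14 next round, worth 0.86 × 823.14 = 707.9004 now; the firm offers that and keeps 192.0996.

707.90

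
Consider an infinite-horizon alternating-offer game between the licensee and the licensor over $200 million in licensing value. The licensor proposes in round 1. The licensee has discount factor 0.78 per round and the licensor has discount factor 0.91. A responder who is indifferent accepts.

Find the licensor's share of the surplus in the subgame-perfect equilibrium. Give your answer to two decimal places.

In a stationary SPE each proposer offers the other exactly their discounted continuation value.
If the licensor keeps x when proposing and the licensee keeps y when proposing, then x = 200 − 0.78y and y = 200 − 0.91x.
Solving: x = 200(1 − 0.78) / (1 − 0.91·0.78) = 44 / 0.2902 ≈ 151.6196.
The licensee gets 200 − 151.6196 ≈ 48.3804.

151.62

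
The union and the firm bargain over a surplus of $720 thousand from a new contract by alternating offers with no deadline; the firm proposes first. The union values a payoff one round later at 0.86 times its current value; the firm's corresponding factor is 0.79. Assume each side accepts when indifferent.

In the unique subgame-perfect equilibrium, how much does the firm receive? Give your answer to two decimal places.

In a stationary SPE each proposer offers the other exactly their discounted continuation value.
If the firm keeps x when proposing and the union keeps y when proposing, then x = 720 − 0.86y and y = 720 − 0.79x.
Solving: x = 720(1 − 0.86) / (1 − 0.79·0.86) = 100.8 / 0.3206 ≈ 314.4105.
The union gets 720 − 314.4105 ≈ 405.5895.

314.41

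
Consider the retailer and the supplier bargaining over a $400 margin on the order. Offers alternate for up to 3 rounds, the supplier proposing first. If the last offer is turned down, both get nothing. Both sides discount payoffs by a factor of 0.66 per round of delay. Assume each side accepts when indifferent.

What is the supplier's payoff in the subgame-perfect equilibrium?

310.24

Round 3 (the supplier proposes): the retailer will accept anything ≥ 0, so the supplier offers 0 and keeps 400.
Round 2 (the retailer proposes): the supplier can get 400 next round, worth 0.66 × 400 = 264 now. The retailer offers 264 and keeps 400 − 264 = 136.
Round 1 (the supplier proposes): the retailer can get 136 next round, worth 0.66 × 136 = 89.76 now, so the supplier offers 89.76, keeping 310.24.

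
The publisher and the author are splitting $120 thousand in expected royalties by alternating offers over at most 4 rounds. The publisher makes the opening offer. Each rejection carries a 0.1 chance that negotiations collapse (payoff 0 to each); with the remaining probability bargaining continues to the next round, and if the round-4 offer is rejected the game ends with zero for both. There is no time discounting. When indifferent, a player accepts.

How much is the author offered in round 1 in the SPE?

98.28

By backward induction:
Round 4 (the author proposes): rejection yields 0 for the publisher; the author offers 0 and keeps 120.
Round 3 (the publisher proposes): rejecting gives the author an expected 0.9 × 120 = 108; the publisher offers that and keeps 12.
Round 2 (the author proposes): rejecting gives the publisher an expected 0.9 × 12 = 10.8, so the author offers 10.8, keeping 109.2.
Round 1 (the publisher proposes): rejecting gives the author an expected 0.9 × 109.2 = 98.28. The publisher offers 98.28 and keeps 120 − 98.28 = 21.72.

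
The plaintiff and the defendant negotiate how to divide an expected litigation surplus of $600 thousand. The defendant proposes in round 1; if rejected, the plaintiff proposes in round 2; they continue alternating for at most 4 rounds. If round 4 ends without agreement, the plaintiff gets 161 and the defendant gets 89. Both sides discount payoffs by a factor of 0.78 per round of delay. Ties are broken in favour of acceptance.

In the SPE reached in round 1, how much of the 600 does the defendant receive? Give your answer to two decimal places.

254.54

Round 4 (the plaintiff proposes): the defendant gets 89 if talks fail, so the plaintiff offers 89 and keeps 511.
Round 3 (the defendant proposes): the plaintiff can get 511 next round, worth 0.78 × 511 = 398.58 now; the defendant offers that and keeps 201.42.
Round 2 (the plaintiff proposes): the defendant can get 201.42 next round, worth 0.78 × 201.42 = 157.1076 now; the plaintiff offers that and keeps 442.8924.
Round 1 (the defendant proposes): the plaintiff can get 442.8924 next round, worth 0.78 × 442.8924 = 345.456072 now. The defendant offers 345.456072 and keeps 600 − 345.456072 = 254.543928.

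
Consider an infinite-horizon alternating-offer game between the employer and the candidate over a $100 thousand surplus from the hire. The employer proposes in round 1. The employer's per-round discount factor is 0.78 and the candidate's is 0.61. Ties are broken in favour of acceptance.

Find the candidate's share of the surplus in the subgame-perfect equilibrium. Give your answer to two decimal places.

25.60

When the employer proposes, the candidate accepts any offer worth at least 0.61 times what the candidate would get by proposing next round; and vice versa.
This gives x = 100 − 0.61y and y = 100 − 0.78x, where x and y are each side's share when it proposes.
Hence (1 − 0.61·0.78)x = 100(1 − 0.61), i.e. 0.5242·x = 39.
x ≈ 74.3991; the candidate's share is 100 − x ≈ 25.6009.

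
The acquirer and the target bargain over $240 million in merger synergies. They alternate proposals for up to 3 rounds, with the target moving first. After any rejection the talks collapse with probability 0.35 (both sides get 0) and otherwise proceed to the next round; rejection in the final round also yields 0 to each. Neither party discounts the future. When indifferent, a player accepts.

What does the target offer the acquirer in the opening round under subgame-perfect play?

54.6

Round 3 (the target proposes): the acquirer will accept anything ≥ 0, so the target offers 0 and keeps 240.
Round 2 (the acquirer proposes): rejecting gives the target an expected 0.65 × 240 = 156; the acquirer offers that and keeps 84.
Round 1 (the target proposes): rejecting gives the acquirer an expected 0.65 × 84 = 54.6, so the target offers 54.6, keeping 185.4.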